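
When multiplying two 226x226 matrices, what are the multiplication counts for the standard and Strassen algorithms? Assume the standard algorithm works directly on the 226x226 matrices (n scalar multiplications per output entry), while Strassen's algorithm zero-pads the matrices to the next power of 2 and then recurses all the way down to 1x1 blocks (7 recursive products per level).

Matrix multiplication for 226x226 matrices:

Strassen's algorithm requires power-of-2 dimensions. Pad 226x226 to 256x256 (next power of 2).

Standard algorithm: 226^3 = 11543176 multiplications
Strassen's algorithm: 7^(log2(256)) = 7^8 = 5764801 multiplications
Savings: 11543176 - 5764801 = 5778375 multiplications

Standard: 11543176 multiplications (226^3). Strassen: 5764801 multiplications (7^8, after padding to 256x256). Strassen reduces 8 recursive multiplications to 7 at each level.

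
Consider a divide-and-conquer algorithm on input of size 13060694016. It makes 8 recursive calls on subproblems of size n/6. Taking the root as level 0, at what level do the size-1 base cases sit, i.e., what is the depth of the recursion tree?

For divide and conquer with division factor 6:

Problem sizes at each level:
Level 0: 13060694016
Level 1: 2176782336
Level 2: 362797056
Level 3: 60466176
Level 4: 10077696
Level 5: 1679616
Level 6: 279936
Level 7: 46656
Level 8: 7776
Level 9: 1296
Level 10: 216
Level 11: 36
Level 12: 6
Level 13: 1

The root is level 0 and the size-1 base case is level 13 (the tree spans levels 0 through 13, i.e. 14 levels counting the root), so the depth is the number of divisions: log_6(13060694016) = 13

The recursion tree depth is log_6(13060694016) = 13. At each level, the problem size is divided by 6, so it takes 13 divisions to reduce to a base case of size 1. The algorithm makes 8 recursive calls at each level.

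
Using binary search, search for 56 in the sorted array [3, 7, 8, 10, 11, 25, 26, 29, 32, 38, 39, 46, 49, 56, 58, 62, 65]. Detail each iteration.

Binary search for 56 in [3, 7, 8, 10, 11, 25, 26, 29, 32, 38, 39, 46, 49, 56, 58, 62, 65]:

lo=0, hi=16, mid=8, arr[mid]=32 -> 32 < 56, search right half
lo=9, hi=16, mid=12, arr[mid]=49 -> 49 < 56, search right half
lo=13, hi=16, mid=14, arr[mid]=58 -> 58 > 56, search left half
lo=13, hi=13, mid=13, arr[mid]=56 -> Found target at index 13!

Binary search finds 56 at index 13 after 4 comparisons. The search repeatedly halves the search space by comparing with the middle element.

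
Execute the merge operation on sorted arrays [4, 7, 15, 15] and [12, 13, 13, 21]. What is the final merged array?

Merging process:

Compare 4 vs 12: take 4 from left. Merged: [4]
Compare 7 vs 12: take 7 from left. Merged: [4, 7]
Compare 15 vs 12: take 12 from right. Merged: [4, 7, 12]
Compare 15 vs 13: take 13 from right. Merged: [4, 7, 12, 13]
Compare 15 vs 13: take 13 from right. Merged: [4, 7, 12, 13, 13]
Compare 15 vs 21: take 15 from left. Merged: [4, 7, 12, 13, 13, 15]
Compare 15 vs 21: take 15 from left. Merged: [4, 7, 12, 13, 13, 15, 15]
Append remaining from right: [21]. Merged: [4, 7, 12, 13, 13, 15, 15, 21]

Final merged array: [4, 7, 12, 13, 13, 15, 15, 21]
Total comparisons: 7

The merged array is [4, 7, 12, 13, 13, 15, 15, 21], requiring 7 comparisons. The merge step runs in O(n) time where n is the total number of elements.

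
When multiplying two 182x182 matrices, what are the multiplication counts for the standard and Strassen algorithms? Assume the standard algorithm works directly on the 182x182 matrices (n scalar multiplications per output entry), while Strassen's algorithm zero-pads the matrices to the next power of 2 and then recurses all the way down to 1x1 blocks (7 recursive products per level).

Matrix multiplication for 182x182 matrices:

Strassen's algorithm requires power-of-2 dimensions. Pad 182x182 to 256x256 (next power of 2).

Standard algorithm: 182^3 = 6028568 multiplications
Strassen's algorithm: 7^(log2(256)) = 7^8 = 5764801 multiplications
Savings: 6028568 - 5764801 = 263767 multiplications

Standard: 6028568 multiplications (182^3). Strassen: 5764801 multiplications (7^8, after padding to 256x256). Strassen reduces 8 recursive multiplications to 7 at each level.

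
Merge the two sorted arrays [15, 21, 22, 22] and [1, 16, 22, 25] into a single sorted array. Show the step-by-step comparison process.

Merging process:

Compare 15 vs 1: take 1 from right. Merged: [1]
Compare 15 vs 16: take 15 from left. Merged: [1, 15]
Compare 21 vs 16: take 16 from right. Merged: [1, 15, 16]
Compare 21 vs 22: take 21 from left. Merged: [1, 15, 16, 21]
Compare 22 vs 22: take 22 from left. Merged: [1, 15, 16, 21, 22]
Compare 22 vs 22: take 22 from left. Merged: [1, 15, 16, 21, 22, 22]
Append remaining from right: [22, 25]. Merged: [1, 15, 16, 21, 22, 22, 22, 25]

Final merged array: [1, 15, 16, 21, 22, 22, 22, 25]
Total comparisons: 6

The merged array is [1, 15, 16, 21, 22, 22, 22, 25], requiring 6 comparisons. The merge step runs in O(n) time where n is the total number of elements.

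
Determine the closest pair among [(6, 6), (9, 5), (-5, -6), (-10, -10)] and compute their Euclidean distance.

Computing all pairwise distances among 4 points:

d((6, 6), (9, 5)) = 3.1623 <-- minimum
d((6, 6), (-5, -6)) = 16.2788
d((6, 6), (-10, -10)) = 22.6274
d((9, 5), (-5, -6)) = 17.8045
d((9, 5), (-10, -10)) = 24.2074
d((-5, -6), (-10, -10)) = 6.4031

Closest pair: (6, 6) and (9, 5) with distance 3.1623

The closest pair is (6, 6) and (9, 5) with Euclidean distance 3.1623. For 4 points, brute-force pairwise comparison is shown above. For large n, the divide-and-conquer algorithm (sort by x, recurse on halves, check the dividing strip) achieves O(n log n).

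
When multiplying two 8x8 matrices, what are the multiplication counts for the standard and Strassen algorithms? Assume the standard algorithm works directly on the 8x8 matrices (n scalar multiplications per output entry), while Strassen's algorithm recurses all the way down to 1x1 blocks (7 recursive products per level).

Matrix multiplication for 8x8 matrices:

Standard algorithm: 8^3 = 512 multiplications
Strassen's algorithm: 7^(log2(8)) = 7^3 = 343 multiplications
Savings: 512 - 343 = 169 multiplications

Standard: 512 multiplications (8^3). Strassen: 343 multiplications (7^3). Strassen reduces 8 recursive multiplications to 7 at each level.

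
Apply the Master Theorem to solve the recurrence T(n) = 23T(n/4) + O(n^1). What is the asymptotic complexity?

Master Theorem for T(n) = 23T(n/4) + O(n^1):

a = 23, b = 4, c = 1
log_b(a) = log_4(23) = 2.2618

Case 1: c = 1 < log_4(23) = 2.2618
T(n) = O(n^(log_4 23))

For T(n) = 23T(n/4) + O(n^1): log_4(23) = 2.2618. This is Case 1 of the Master Theorem (c < log_b(a), work dominated by leaves), giving O(n^(log_4 23)).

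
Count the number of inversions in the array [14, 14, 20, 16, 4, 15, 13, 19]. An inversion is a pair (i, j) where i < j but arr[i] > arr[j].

Finding inversions in [14, 14, 20, 16, 4, 15, 13, 19]:

(0, 4): arr[0]=14 > arr[4]=4
(0, 6): arr[0]=14 > arr[6]=13
(1, 4): arr[1]=14 > arr[4]=4
(1, 6): arr[1]=14 > arr[6]=13
(2, 3): arr[2]=20 > arr[3]=16
(2, 4): arr[2]=20 > arr[4]=4
(2, 5): arr[2]=20 > arr[5]=15
(2, 6): arr[2]=20 > arr[6]=13
(2, 7): arr[2]=20 > arr[7]=19
(3, 4): arr[3]=16 > arr[4]=4
(3, 5): arr[3]=16 > arr[5]=15
(3, 6): arr[3]=16 > arr[6]=13
(5, 6): arr[5]=15 > arr[6]=13

Total inversions: 13

The array has 13 inversion(s): (0,4), (0,6), (1,4), (1,6), (2,3), (2,4), (2,5), (2,6), (2,7), (3,4), (3,5), (3,6), (5,6). Each pair (i,j) satisfies i < j and arr[i] > arr[j].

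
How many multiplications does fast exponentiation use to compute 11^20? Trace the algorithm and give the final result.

Computing 11^20 by squaring (build up from 11^1; each line after the first costs one multiplication):

11^1 = 11
11^2 = (11^1)^2 = 11^2 = 121
11^4 = (11^2)^2 = 121^2 = 14641
11^5 = 11 * 11^4 = 11 * 14641 = 161051
11^10 = (11^5)^2 = 161051^2 = 25937424601
11^20 = (11^10)^2 = 25937424601^2 = 672749994932560009201

Result: 672749994932560009201
Multiplications needed: 5 (5 lines after 11^1)

11^20 = 672749994932560009201. Using exponentiation by squaring, this requires 5 multiplications. The key idea: if the exponent is even, square the half-power; if odd, multiply by the base once.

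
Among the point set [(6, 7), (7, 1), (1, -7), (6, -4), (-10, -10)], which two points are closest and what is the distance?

Computing all pairwise distances among 5 points:

d((6, 7), (7, 1)) = 6.0828
d((6, 7), (1, -7)) = 14.8661
d((6, 7), (6, -4)) = 11.0
d((6, 7), (-10, -10)) = 23.3452
d((7, 1), (1, -7)) = 10.0
d((7, 1), (6, -4)) = 5.099 <-- minimum
d((7, 1), (-10, -10)) = 20.2485
d((1, -7), (6, -4)) = 5.831
d((1, -7), (-10, -10)) = 11.4018
d((6, -4), (-10, -10)) = 17.088

Closest pair: (7, 1) and (6, -4) with distance 5.099

The closest pair is (7, 1) and (6, -4) with Euclidean distance 5.099. For 5 points, brute-force pairwise comparison is shown above. For large n, the divide-and-conquer algorithm (sort by x, recurse on halves, check the dividing strip) achieves O(n log n).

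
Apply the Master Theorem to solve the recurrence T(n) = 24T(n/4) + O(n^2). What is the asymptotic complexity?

Master Theorem for T(n) = 24T(n/4) + O(n^2):

a = 24, b = 4, c = 2
log_b(a) = log_4(24) = 2.2925

Case 1: c = 2 < log_4(24) = 2.2925
T(n) = O(n^(log_4 24))

For T(n) = 24T(n/4) + O(n^2): log_4(24) = 2.2925. This is Case 1 of the Master Theorem (c < log_b(a), work dominated by leaves), giving O(n^(log_4 24)).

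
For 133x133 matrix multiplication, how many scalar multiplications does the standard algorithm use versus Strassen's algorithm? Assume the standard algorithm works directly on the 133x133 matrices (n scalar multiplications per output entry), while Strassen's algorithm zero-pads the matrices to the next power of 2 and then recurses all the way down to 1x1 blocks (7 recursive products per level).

Matrix multiplication for 133x133 matrices:

Strassen's algorithm requires power-of-2 dimensions. Pad 133x133 to 256x256 (next power of 2).

Standard algorithm: 133^3 = 2352637 multiplications
Strassen's algorithm: 7^(log2(256)) = 7^8 = 5764801 multiplications
Difference: 2352637 - 5764801 = -3412164 (Strassen uses MORE here due to padding overhead — for small or just-over-power-of-2 n, padding can outweigh the per-level savings)

Standard: 2352637 multiplications (133^3). Strassen: 5764801 multiplications (7^8, after padding to 256x256). Strassen reduces 8 recursive multiplications to 7 at each level.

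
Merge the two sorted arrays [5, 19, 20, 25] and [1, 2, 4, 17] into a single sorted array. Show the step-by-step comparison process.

Merging process:

Compare 5 vs 1: take 1 from right. Merged: [1]
Compare 5 vs 2: take 2 from right. Merged: [1, 2]
Compare 5 vs 4: take 4 from right. Merged: [1, 2, 4]
Compare 5 vs 17: take 5 from left. Merged: [1, 2, 4, 5]
Compare 19 vs 17: take 17 from right. Merged: [1, 2, 4, 5, 17]
Append remaining from left: [19, 20, 25]. Merged: [1, 2, 4, 5, 17, 19, 20, 25]

Final merged array: [1, 2, 4, 5, 17, 19, 20, 25]
Total comparisons: 5

The merged array is [1, 2, 4, 5, 17, 19, 20, 25], requiring 5 comparisons. The merge step runs in O(n) time where n is the total number of elements.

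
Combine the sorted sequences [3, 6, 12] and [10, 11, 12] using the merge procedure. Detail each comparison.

Merging process:

Compare 3 vs 10: take 3 from left. Merged: [3]
Compare 6 vs 10: take 6 from left. Merged: [3, 6]
Compare 12 vs 10: take 10 from right. Merged: [3, 6, 10]
Compare 12 vs 11: take 11 from right. Merged: [3, 6, 10, 11]
Compare 12 vs 12: take 12 from left. Merged: [3, 6, 10, 11, 12]
Append remaining from right: [12]. Merged: [3, 6, 10, 11, 12, 12]

Final merged array: [3, 6, 10, 11, 12, 12]
Total comparisons: 5

The merged array is [3, 6, 10, 11, 12, 12], requiring 5 comparisons. The merge step runs in O(n) time where n is the total number of elements.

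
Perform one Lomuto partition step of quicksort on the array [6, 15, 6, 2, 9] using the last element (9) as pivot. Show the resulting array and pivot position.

Lomuto partition with pivot = 9:

Initial array: [6, 15, 6, 2, 9]

arr[0]=6 <= 9: swap with position 0, array becomes [6, 15, 6, 2, 9]
arr[1]=15 > 9: no swap
arr[2]=6 <= 9: swap with position 1, array becomes [6, 6, 15, 2, 9]
arr[3]=2 <= 9: swap with position 2, array becomes [6, 6, 2, 15, 9]

Place pivot at position 3: [6, 6, 2, 9, 15]
Pivot position: 3

After partitioning with pivot 9, the array becomes [6, 6, 2, 9, 15]. The pivot is placed at index 3. All elements to the left of the pivot are <= 9, and all elements to the right are > 9.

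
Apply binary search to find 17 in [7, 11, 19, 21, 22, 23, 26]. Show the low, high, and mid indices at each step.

Binary search for 17 in [7, 11, 19, 21, 22, 23, 26]:

lo=0, hi=6, mid=3, arr[mid]=21 -> 21 > 17, search left half
lo=0, hi=2, mid=1, arr[mid]=11 -> 11 < 17, search right half
lo=2, hi=2, mid=2, arr[mid]=19 -> 19 > 17, search left half
lo=2 > hi=1, target 17 not found

Binary search determines that 17 is not in the array after 3 comparisons. The search space was exhausted without finding the target.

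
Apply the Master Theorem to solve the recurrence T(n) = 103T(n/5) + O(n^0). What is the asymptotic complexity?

Master Theorem for T(n) = 103T(n/5) + O(n^0):

a = 103, b = 5, c = 0
log_b(a) = log_5(103) = 2.8797

Case 1: c = 0 < log_5(103) = 2.8797
T(n) = O(n^(log_5 103))

For T(n) = 103T(n/5) + O(n^0): log_5(103) = 2.8797. This is Case 1 of the Master Theorem (c < log_b(a), work dominated by leaves), giving O(n^(log_5 103)).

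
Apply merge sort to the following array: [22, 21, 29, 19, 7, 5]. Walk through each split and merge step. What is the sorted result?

Merge sort trace:

Split: [22, 21, 29, 19, 7, 5] -> [22, 21, 29] and [19, 7, 5]
  Split: [22, 21, 29] -> [22] and [21, 29]
    Split: [21, 29] -> [21] and [29]
    Merge: [21] + [29] -> [21, 29]
  Merge: [22] + [21, 29] -> [21, 22, 29]
  Split: [19, 7, 5] -> [19] and [7, 5]
    Split: [7, 5] -> [7] and [5]
    Merge: [7] + [5] -> [5, 7]
  Merge: [19] + [5, 7] -> [5, 7, 19]
Merge: [21, 22, 29] + [5, 7, 19] -> [5, 7, 19, 21, 22, 29]

Final sorted array: [5, 7, 19, 21, 22, 29]

The merge sort proceeds by recursively splitting the array and merging sorted halves.
After all merges, the sorted array is [5, 7, 19, 21, 22, 29].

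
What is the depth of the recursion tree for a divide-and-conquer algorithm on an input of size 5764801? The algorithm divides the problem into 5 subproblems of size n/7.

For divide and conquer with division factor 7:

Problem sizes at each level:
Level 0: 5764801
Level 1: 823543
Level 2: 117649
Level 3: 16807
Level 4: 2401
Level 5: 343
Level 6: 49
Level 7: 7
Level 8: 1

The root is level 0 and the size-1 base case is level 8 (the tree spans levels 0 through 8, i.e. 9 levels counting the root), so the depth is the number of divisions: log_7(5764801) = 8

The recursion tree depth is log_7(5764801) = 8. At each level, the problem size is divided by 7, so it takes 8 divisions to reduce to a base case of size 1. The algorithm makes 5 recursive calls at each level.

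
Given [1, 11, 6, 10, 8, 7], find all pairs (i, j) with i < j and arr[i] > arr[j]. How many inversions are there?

Finding inversions in [1, 11, 6, 10, 8, 7]:

(1, 2): arr[1]=11 > arr[2]=6
(1, 3): arr[1]=11 > arr[3]=10
(1, 4): arr[1]=11 > arr[4]=8
(1, 5): arr[1]=11 > arr[5]=7
(3, 4): arr[3]=10 > arr[4]=8
(3, 5): arr[3]=10 > arr[5]=7
(4, 5): arr[4]=8 > arr[5]=7

Total inversions: 7

The array has 7 inversion(s): (1,2), (1,3), (1,4), (1,5), (3,4), (3,5), (4,5). Each pair (i,j) satisfies i < j and arr[i] > arr[j].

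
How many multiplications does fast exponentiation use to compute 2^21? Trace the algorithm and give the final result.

Computing 2^21 by squaring (build up from 2^1; each line after the first costs one multiplication):

2^1 = 2
2^2 = (2^1)^2 = 2^2 = 4
2^4 = (2^2)^2 = 4^2 = 16
2^5 = 2 * 2^4 = 2 * 16 = 32
2^10 = (2^5)^2 = 32^2 = 1024
2^20 = (2^10)^2 = 1024^2 = 1048576
2^21 = 2 * 2^20 = 2 * 1048576 = 2097152

Result: 2097152
Multiplications needed: 6 (6 lines after 2^1)

2^21 = 2097152. Using exponentiation by squaring, this requires 6 multiplications. The key idea: if the exponent is even, square the half-power; if odd, multiply by the base once.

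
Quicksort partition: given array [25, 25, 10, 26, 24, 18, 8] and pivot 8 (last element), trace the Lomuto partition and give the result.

Lomuto partition with pivot = 8:

Initial array: [25, 25, 10, 26, 24, 18, 8]

arr[0]=25 > 8: no swap
arr[1]=25 > 8: no swap
arr[2]=10 > 8: no swap
arr[3]=26 > 8: no swap
arr[4]=24 > 8: no swap
arr[5]=18 > 8: no swap

Place pivot at position 0: [8, 25, 10, 26, 24, 18, 25]
Pivot position: 0

After partitioning with pivot 8, the array becomes [8, 25, 10, 26, 24, 18, 25]. The pivot is placed at index 0. All elements to the left of the pivot are <= 8, and all elements to the right are > 8.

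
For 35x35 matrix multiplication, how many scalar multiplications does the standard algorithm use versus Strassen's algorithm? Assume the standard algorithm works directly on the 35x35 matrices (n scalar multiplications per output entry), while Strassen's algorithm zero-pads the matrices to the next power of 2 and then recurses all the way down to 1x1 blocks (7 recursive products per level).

Matrix multiplication for 35x35 matrices:

Strassen's algorithm requires power-of-2 dimensions. Pad 35x35 to 64x64 (next power of 2).

Standard algorithm: 35^3 = 42875 multiplications
Strassen's algorithm: 7^(log2(64)) = 7^6 = 117649 multiplications
Difference: 42875 - 117649 = -74774 (Strassen uses MORE here due to padding overhead — for small or just-over-power-of-2 n, padding can outweigh the per-level savings)

Standard: 42875 multiplications (35^3). Strassen: 117649 multiplications (7^6, after padding to 64x64). Strassen reduces 8 recursive multiplications to 7 at each level.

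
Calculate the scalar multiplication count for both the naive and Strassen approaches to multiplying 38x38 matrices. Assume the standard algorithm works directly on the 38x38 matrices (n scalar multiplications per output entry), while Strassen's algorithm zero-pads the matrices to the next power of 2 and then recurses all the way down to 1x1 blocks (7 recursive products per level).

Matrix multiplication for 38x38 matrices:

Strassen's algorithm requires power-of-2 dimensions. Pad 38x38 to 64x64 (next power of 2).

Standard algorithm: 38^3 = 54872 multiplications
Strassen's algorithm: 7^(log2(64)) = 7^6 = 117649 multiplications
Difference: 54872 - 117649 = -62777 (Strassen uses MORE here due to padding overhead — for small or just-over-power-of-2 n, padding can outweigh the per-level savings)

Standard: 54872 multiplications (38^3). Strassen: 117649 multiplications (7^6, after padding to 64x64). Strassen reduces 8 recursive multiplications to 7 at each level.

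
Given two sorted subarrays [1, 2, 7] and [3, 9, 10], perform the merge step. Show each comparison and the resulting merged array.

Merging process:

Compare 1 vs 3: take 1 from left. Merged: [1]
Compare 2 vs 3: take 2 from left. Merged: [1, 2]
Compare 7 vs 3: take 3 from right. Merged: [1, 2, 3]
Compare 7 vs 9: take 7 from left. Merged: [1, 2, 3, 7]
Append remaining from right: [9, 10]. Merged: [1, 2, 3, 7, 9, 10]

Final merged array: [1, 2, 3, 7, 9, 10]
Total comparisons: 4

The merged array is [1, 2, 3, 7, 9, 10], requiring 4 comparisons. The merge step runs in O(n) time where n is the total number of elements.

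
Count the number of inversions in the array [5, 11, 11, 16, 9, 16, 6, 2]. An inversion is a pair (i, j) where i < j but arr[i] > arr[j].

Finding inversions in [5, 11, 11, 16, 9, 16, 6, 2]:

(0, 7): arr[0]=5 > arr[7]=2
(1, 4): arr[1]=11 > arr[4]=9
(1, 6): arr[1]=11 > arr[6]=6
(1, 7): arr[1]=11 > arr[7]=2
(2, 4): arr[2]=11 > arr[4]=9
(2, 6): arr[2]=11 > arr[6]=6
(2, 7): arr[2]=11 > arr[7]=2
(3, 4): arr[3]=16 > arr[4]=9
(3, 6): arr[3]=16 > arr[6]=6
(3, 7): arr[3]=16 > arr[7]=2
(4, 6): arr[4]=9 > arr[6]=6
(4, 7): arr[4]=9 > arr[7]=2
(5, 6): arr[5]=16 > arr[6]=6
(5, 7): arr[5]=16 > arr[7]=2
(6, 7): arr[6]=6 > arr[7]=2

Total inversions: 15

The array has 15 inversion(s): (0,7), (1,4), (1,6), (1,7), (2,4), (2,6), (2,7), (3,4), (3,6), (3,7), (4,6), (4,7), (5,6), (5,7), (6,7). Each pair (i,j) satisfies i < j and arr[i] > arr[j].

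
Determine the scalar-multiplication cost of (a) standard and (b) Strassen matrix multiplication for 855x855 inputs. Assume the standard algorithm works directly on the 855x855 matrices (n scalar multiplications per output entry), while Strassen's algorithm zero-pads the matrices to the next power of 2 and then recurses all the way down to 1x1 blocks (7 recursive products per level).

Matrix multiplication for 855x855 matrices:

Strassen's algorithm requires power-of-2 dimensions. Pad 855x855 to 1024x1024 (next power of 2).

Standard algorithm: 855^3 = 625026375 multiplications
Strassen's algorithm: 7^(log2(1024)) = 7^10 = 282475249 multiplications
Savings: 625026375 - 282475249 = 342551126 multiplications

Standard: 625026375 multiplications (855^3). Strassen: 282475249 multiplications (7^10, after padding to 1024x1024). Strassen reduces 8 recursive multiplications to 7 at each level.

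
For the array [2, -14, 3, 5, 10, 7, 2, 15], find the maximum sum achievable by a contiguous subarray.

Using Kadane's algorithm on [2, -14, 3, 5, 10, 7, 2, 15]:

Scanning through the array:
Position 1 (value -14): max_ending_here = -12, max_so_far = 2
Position 2 (value 3): max_ending_here = 3, max_so_far = 3
Position 3 (value 5): max_ending_here = 8, max_so_far = 8
Position 4 (value 10): max_ending_here = 18, max_so_far = 18
Position 5 (value 7): max_ending_here = 25, max_so_far = 25
Position 6 (value 2): max_ending_here = 27, max_so_far = 27
Position 7 (value 15): max_ending_here = 42, max_so_far = 42

Maximum subarray: [3, 5, 10, 7, 2, 15]
Maximum sum: 42

The maximum subarray is [3, 5, 10, 7, 2, 15] with sum 42. This subarray runs from index 2 to index 7.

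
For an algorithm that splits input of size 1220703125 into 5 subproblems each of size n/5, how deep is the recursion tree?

For divide and conquer with division factor 5:

Problem sizes at each level:
Level 0: 1220703125
Level 1: 244140625
Level 2: 48828125
Level 3: 9765625
Level 4: 1953125
Level 5: 390625
Level 6: 78125
Level 7: 15625
Level 8: 3125
Level 9: 625
Level 10: 125
Level 11: 25
Level 12: 5
Level 13: 1

The root is level 0 and the size-1 base case is level 13 (the tree spans levels 0 through 13, i.e. 14 levels counting the root), so the depth is the number of divisions: log_5(1220703125) = 13

The recursion tree depth is log_5(1220703125) = 13. At each level, the problem size is divided by 5, so it takes 13 divisions to reduce to a base case of size 1. The algorithm makes 5 recursive calls at each level.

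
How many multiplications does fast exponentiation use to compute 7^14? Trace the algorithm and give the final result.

Computing 7^14 by squaring (build up from 7^1; each line after the first costs one multiplication):

7^1 = 7
7^2 = (7^1)^2 = 7^2 = 49
7^3 = 7 * 7^2 = 7 * 49 = 343
7^6 = (7^3)^2 = 343^2 = 117649
7^7 = 7 * 7^6 = 7 * 117649 = 823543
7^14 = (7^7)^2 = 823543^2 = 678223072849

Result: 678223072849
Multiplications needed: 5 (5 lines after 7^1)

7^14 = 678223072849. Using exponentiation by squaring, this requires 5 multiplications. The key idea: if the exponent is even, square the half-power; if odd, multiply by the base once.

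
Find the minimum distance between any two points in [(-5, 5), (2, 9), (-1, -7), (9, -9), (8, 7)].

Computing all pairwise distances among 5 points:

d((-5, 5), (2, 9)) = 8.0623
d((-5, 5), (-1, -7)) = 12.6491
d((-5, 5), (9, -9)) = 19.799
d((-5, 5), (8, 7)) = 13.1529
d((2, 9), (-1, -7)) = 16.2788
d((2, 9), (9, -9)) = 19.3132
d((2, 9), (8, 7)) = 6.3246 <-- minimum
d((-1, -7), (9, -9)) = 10.198
d((-1, -7), (8, 7)) = 16.6433
d((9, -9), (8, 7)) = 16.0312

Closest pair: (2, 9) and (8, 7) with distance 6.3246

The closest pair is (2, 9) and (8, 7) with Euclidean distance 6.3246. For 5 points, brute-force pairwise comparison is shown above. For large n, the divide-and-conquer algorithm (sort by x, recurse on halves, check the dividing strip) achieves O(n log n).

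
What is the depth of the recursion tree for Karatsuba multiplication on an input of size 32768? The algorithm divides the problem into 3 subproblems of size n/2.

For divide and conquer with division factor 2:

Problem sizes at each level:
Level 0: 32768
Level 1: 16384
Level 2: 8192
Level 3: 4096
Level 4: 2048
Level 5: 1024
Level 6: 512
Level 7: 256
Level 8: 128
Level 9: 64
Level 10: 32
Level 11: 16
Level 12: 8
Level 13: 4
Level 14: 2
Level 15: 1

The root is level 0 and the size-1 base case is level 15 (the tree spans levels 0 through 15, i.e. 16 levels counting the root), so the depth is the number of divisions: log_2(32768) = 15

The recursion tree depth is log_2(32768) = 15. At each level, the problem size is divided by 2, so it takes 15 divisions to reduce to a base case of size 1. The algorithm makes 3 recursive calls at each level.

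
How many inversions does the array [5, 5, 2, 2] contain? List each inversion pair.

Finding inversions in [5, 5, 2, 2]:

(0, 2): arr[0]=5 > arr[2]=2
(0, 3): arr[0]=5 > arr[3]=2
(1, 2): arr[1]=5 > arr[2]=2
(1, 3): arr[1]=5 > arr[3]=2

Total inversions: 4

The array has 4 inversion(s): (0,2), (0,3), (1,2), (1,3). Each pair (i,j) satisfies i < j and arr[i] > arr[j].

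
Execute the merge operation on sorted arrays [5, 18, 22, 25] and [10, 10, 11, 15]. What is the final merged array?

Merging process:

Compare 5 vs 10: take 5 from left. Merged: [5]
Compare 18 vs 10: take 10 from right. Merged: [5, 10]
Compare 18 vs 10: take 10 from right. Merged: [5, 10, 10]
Compare 18 vs 11: take 11 from right. Merged: [5, 10, 10, 11]
Compare 18 vs 15: take 15 from right. Merged: [5, 10, 10, 11, 15]
Append remaining from left: [18, 22, 25]. Merged: [5, 10, 10, 11, 15, 18, 22, 25]

Final merged array: [5, 10, 10, 11, 15, 18, 22, 25]
Total comparisons: 5

The merged array is [5, 10, 10, 11, 15, 18, 22, 25], requiring 5 comparisons. The merge step runs in O(n) time where n is the total number of elements.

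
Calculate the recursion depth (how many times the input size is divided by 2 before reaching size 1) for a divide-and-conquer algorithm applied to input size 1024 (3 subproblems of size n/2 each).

For divide and conquer with division factor 2:

Problem sizes at each level:
Level 0: 1024
Level 1: 512
Level 2: 256
Level 3: 128
Level 4: 64
Level 5: 32
Level 6: 16
Level 7: 8
Level 8: 4
Level 9: 2
Level 10: 1

The root is level 0 and the size-1 base case is level 10 (the tree spans levels 0 through 10, i.e. 11 levels counting the root), so the depth is the number of divisions: log_2(1024) = 10

The recursion tree depth is log_2(1024) = 10. At each level, the problem size is divided by 2, so it takes 10 divisions to reduce to a base case of size 1. The algorithm makes 3 recursive calls at each level.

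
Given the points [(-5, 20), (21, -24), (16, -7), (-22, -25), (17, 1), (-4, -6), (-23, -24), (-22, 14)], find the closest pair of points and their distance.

Computing all pairwise distances among 8 points:

d((-5, 20), (21, -24)) = 51.1077
d((-5, 20), (16, -7)) = 34.2053
d((-5, 20), (-22, -25)) = 48.1041
d((-5, 20), (17, 1)) = 29.0689
d((-5, 20), (-4, -6)) = 26.0192
d((-5, 20), (-23, -24)) = 47.5395
d((-5, 20), (-22, 14)) = 18.0278
d((21, -24), (16, -7)) = 17.72
d((21, -24), (-22, -25)) = 43.0116
d((21, -24), (17, 1)) = 25.318
d((21, -24), (-4, -6)) = 30.8058
d((21, -24), (-23, -24)) = 44.0
d((21, -24), (-22, 14)) = 57.3847
d((16, -7), (-22, -25)) = 42.0476
d((16, -7), (17, 1)) = 8.0623
d((16, -7), (-4, -6)) = 20.025
d((16, -7), (-23, -24)) = 42.5441
d((16, -7), (-22, 14)) = 43.4166
d((-22, -25), (17, 1)) = 46.8722
d((-22, -25), (-4, -6)) = 26.1725
d((-22, -25), (-23, -24)) = 1.4142 <-- minimum
d((-22, -25), (-22, 14)) = 39.0
d((17, 1), (-4, -6)) = 22.1359
d((17, 1), (-23, -24)) = 47.1699
d((17, 1), (-22, 14)) = 41.1096
d((-4, -6), (-23, -24)) = 26.1725
d((-4, -6), (-22, 14)) = 26.9072
d((-23, -24), (-22, 14)) = 38.0132

Closest pair: (-22, -25) and (-23, -24) with distance 1.4142

The closest pair is (-22, -25) and (-23, -24) with Euclidean distance 1.4142. For 8 points, brute-force pairwise comparison is shown above. For large n, the divide-and-conquer algorithm (sort by x, recurse on halves, check the dividing strip) achieves O(n log n).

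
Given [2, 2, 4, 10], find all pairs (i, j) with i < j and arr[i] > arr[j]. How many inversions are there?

Finding inversions in [2, 2, 4, 10]:


Total inversions: 0

The array has 0 inversions. It is already sorted.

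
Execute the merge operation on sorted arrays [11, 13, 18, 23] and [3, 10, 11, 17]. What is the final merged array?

Merging process:

Compare 11 vs 3: take 3 from right. Merged: [3]
Compare 11 vs 10: take 10 from right. Merged: [3, 10]
Compare 11 vs 11: take 11 from left. Merged: [3, 10, 11]
Compare 13 vs 11: take 11 from right. Merged: [3, 10, 11, 11]
Compare 13 vs 17: take 13 from left. Merged: [3, 10, 11, 11, 13]
Compare 18 vs 17: take 17 from right. Merged: [3, 10, 11, 11, 13, 17]
Append remaining from left: [18, 23]. Merged: [3, 10, 11, 11, 13, 17, 18, 23]

Final merged array: [3, 10, 11, 11, 13, 17, 18, 23]
Total comparisons: 6

The merged array is [3, 10, 11, 11, 13, 17, 18, 23], requiring 6 comparisons. The merge step runs in O(n) time where n is the total number of elements.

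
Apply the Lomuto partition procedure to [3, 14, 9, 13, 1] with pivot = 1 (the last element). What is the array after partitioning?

Lomuto partition with pivot = 1:

Initial array: [3, 14, 9, 13, 1]

arr[0]=3 > 1: no swap
arr[1]=14 > 1: no swap
arr[2]=9 > 1: no swap
arr[3]=13 > 1: no swap

Place pivot at position 0: [1, 14, 9, 13, 3]
Pivot position: 0

After partitioning with pivot 1, the array becomes [1, 14, 9, 13, 3]. The pivot is placed at index 0. All elements to the left of the pivot are <= 1, and all elements to the right are > 1.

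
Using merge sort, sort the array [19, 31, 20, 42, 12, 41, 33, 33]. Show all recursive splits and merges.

Merge sort trace:

Split: [19, 31, 20, 42, 12, 41, 33, 33] -> [19, 31, 20, 42] and [12, 41, 33, 33]
  Split: [19, 31, 20, 42] -> [19, 31] and [20, 42]
    Split: [19, 31] -> [19] and [31]
    Merge: [19] + [31] -> [19, 31]
    Split: [20, 42] -> [20] and [42]
    Merge: [20] + [42] -> [20, 42]
  Merge: [19, 31] + [20, 42] -> [19, 20, 31, 42]
  Split: [12, 41, 33, 33] -> [12, 41] and [33, 33]
    Split: [12, 41] -> [12] and [41]
    Merge: [12] + [41] -> [12, 41]
    Split: [33, 33] -> [33] and [33]
    Merge: [33] + [33] -> [33, 33]
  Merge: [12, 41] + [33, 33] -> [12, 33, 33, 41]
Merge: [19, 20, 31, 42] + [12, 33, 33, 41] -> [12, 19, 20, 31, 33, 33, 41, 42]

Final sorted array: [12, 19, 20, 31, 33, 33, 41, 42]

The merge sort proceeds by recursively splitting the array and merging sorted halves.
After all merges, the sorted array is [12, 19, 20, 31, 33, 33, 41, 42].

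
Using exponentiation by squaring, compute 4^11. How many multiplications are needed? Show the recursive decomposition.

Computing 4^11 by squaring (build up from 4^1; each line after the first costs one multiplication):

4^1 = 4
4^2 = (4^1)^2 = 4^2 = 16
4^4 = (4^2)^2 = 16^2 = 256
4^5 = 4 * 4^4 = 4 * 256 = 1024
4^10 = (4^5)^2 = 1024^2 = 1048576
4^11 = 4 * 4^10 = 4 * 1048576 = 4194304

Result: 4194304
Multiplications needed: 5 (5 lines after 4^1)

4^11 = 4194304. Using exponentiation by squaring, this requires 5 multiplications. The key idea: if the exponent is even, square the half-power; if odd, multiply by the base once.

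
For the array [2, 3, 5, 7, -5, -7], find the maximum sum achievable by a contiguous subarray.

Using Kadane's algorithm on [2, 3, 5, 7, -5, -7]:

Scanning through the array:
Position 1 (value 3): max_ending_here = 5, max_so_far = 5
Position 2 (value 5): max_ending_here = 10, max_so_far = 10
Position 3 (value 7): max_ending_here = 17, max_so_far = 17
Position 4 (value -5): max_ending_here = 12, max_so_far = 17
Position 5 (value -7): max_ending_here = 5, max_so_far = 17

Maximum subarray: [2, 3, 5, 7]
Maximum sum: 17

The maximum subarray is [2, 3, 5, 7] with sum 17. This subarray runs from index 0 to index 3.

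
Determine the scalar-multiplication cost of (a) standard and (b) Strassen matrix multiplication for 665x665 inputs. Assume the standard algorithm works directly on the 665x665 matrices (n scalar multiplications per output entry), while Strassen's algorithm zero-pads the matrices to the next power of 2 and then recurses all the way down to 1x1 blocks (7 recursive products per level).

Matrix multiplication for 665x665 matrices:

Strassen's algorithm requires power-of-2 dimensions. Pad 665x665 to 1024x1024 (next power of 2).

Standard algorithm: 665^3 = 294079625 multiplications
Strassen's algorithm: 7^(log2(1024)) = 7^10 = 282475249 multiplications
Savings: 294079625 - 282475249 = 11604376 multiplications

Standard: 294079625 multiplications (665^3). Strassen: 282475249 multiplications (7^10, after padding to 1024x1024). Strassen reduces 8 recursive multiplications to 7 at each level.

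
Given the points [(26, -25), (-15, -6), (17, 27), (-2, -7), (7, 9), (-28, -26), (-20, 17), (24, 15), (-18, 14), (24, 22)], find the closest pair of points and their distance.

Computing all pairwise distances among 10 points:

d((26, -25), (-15, -6)) = 45.1885
d((26, -25), (17, 27)) = 52.7731
d((26, -25), (-2, -7)) = 33.2866
d((26, -25), (7, 9)) = 38.9487
d((26, -25), (-28, -26)) = 54.0093
d((26, -25), (-20, 17)) = 62.2896
d((26, -25), (24, 15)) = 40.05
d((26, -25), (-18, 14)) = 58.7963
d((26, -25), (24, 22)) = 47.0425
d((-15, -6), (17, 27)) = 45.9674
d((-15, -6), (-2, -7)) = 13.0384
d((-15, -6), (7, 9)) = 26.6271
d((-15, -6), (-28, -26)) = 23.8537
d((-15, -6), (-20, 17)) = 23.5372
d((-15, -6), (24, 15)) = 44.2945
d((-15, -6), (-18, 14)) = 20.2237
d((-15, -6), (24, 22)) = 48.0104
d((17, 27), (-2, -7)) = 38.9487
d((17, 27), (7, 9)) = 20.5913
d((17, 27), (-28, -26)) = 69.527
d((17, 27), (-20, 17)) = 38.3275
d((17, 27), (24, 15)) = 13.8924
d((17, 27), (-18, 14)) = 37.3363
d((17, 27), (24, 22)) = 8.6023
d((-2, -7), (7, 9)) = 18.3576
d((-2, -7), (-28, -26)) = 32.2025
d((-2, -7), (-20, 17)) = 30.0
d((-2, -7), (24, 15)) = 34.0588
d((-2, -7), (-18, 14)) = 26.4008
d((-2, -7), (24, 22)) = 38.9487
d((7, 9), (-28, -26)) = 49.4975
d((7, 9), (-20, 17)) = 28.1603
d((7, 9), (24, 15)) = 18.0278
d((7, 9), (-18, 14)) = 25.4951
d((7, 9), (24, 22)) = 21.4009
d((-28, -26), (-20, 17)) = 43.7379
d((-28, -26), (24, 15)) = 66.2193
d((-28, -26), (-18, 14)) = 41.2311
d((-28, -26), (24, 22)) = 70.7672
d((-20, 17), (24, 15)) = 44.0454
d((-20, 17), (-18, 14)) = 3.6056 <-- minimum
d((-20, 17), (24, 22)) = 44.2832
d((24, 15), (-18, 14)) = 42.0119
d((24, 15), (24, 22)) = 7.0
d((-18, 14), (24, 22)) = 42.7551

Closest pair: (-20, 17) and (-18, 14) with distance 3.6056

The closest pair is (-20, 17) and (-18, 14) with Euclidean distance 3.6056. For 10 points, brute-force pairwise comparison is shown above. For large n, the divide-and-conquer algorithm (sort by x, recurse on halves, check the dividing strip) achieves O(n log n).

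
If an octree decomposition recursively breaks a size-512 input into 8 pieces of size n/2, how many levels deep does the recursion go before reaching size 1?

For divide and conquer with division factor 2:

Problem sizes at each level:
Level 0: 512
Level 1: 256
Level 2: 128
Level 3: 64
Level 4: 32
Level 5: 16
Level 6: 8
Level 7: 4
Level 8: 2
Level 9: 1

The root is level 0 and the size-1 base case is level 9 (the tree spans levels 0 through 9, i.e. 10 levels counting the root), so the depth is the number of divisions: log_2(512) = 9

The recursion tree depth is log_2(512) = 9. At each level, the problem size is divided by 2, so it takes 9 divisions to reduce to a base case of size 1. The algorithm makes 8 recursive calls at each level.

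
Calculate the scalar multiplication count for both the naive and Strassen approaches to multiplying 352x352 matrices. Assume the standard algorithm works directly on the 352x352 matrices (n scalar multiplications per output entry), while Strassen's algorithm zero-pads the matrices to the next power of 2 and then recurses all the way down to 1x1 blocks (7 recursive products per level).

Matrix multiplication for 352x352 matrices:

Strassen's algorithm requires power-of-2 dimensions. Pad 352x352 to 512x512 (next power of 2).

Standard algorithm: 352^3 = 43614208 multiplications
Strassen's algorithm: 7^(log2(512)) = 7^9 = 40353607 multiplications
Savings: 43614208 - 40353607 = 3260601 multiplications

Standard: 43614208 multiplications (352^3). Strassen: 40353607 multiplications (7^9, after padding to 512x512). Strassen reduces 8 recursive multiplications to 7 at each level.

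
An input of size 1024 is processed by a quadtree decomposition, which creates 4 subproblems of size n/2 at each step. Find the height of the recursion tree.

For divide and conquer with division factor 2:

Problem sizes at each level:
Level 0: 1024
Level 1: 512
Level 2: 256
Level 3: 128
Level 4: 64
Level 5: 32
Level 6: 16
Level 7: 8
Level 8: 4
Level 9: 2
Level 10: 1

The root is level 0 and the size-1 base case is level 10 (the tree spans levels 0 through 10, i.e. 11 levels counting the root), so the depth is the number of divisions: log_2(1024) = 10

The recursion tree depth is log_2(1024) = 10. At each level, the problem size is divided by 2, so it takes 10 divisions to reduce to a base case of size 1. The algorithm makes 4 recursive calls at each level.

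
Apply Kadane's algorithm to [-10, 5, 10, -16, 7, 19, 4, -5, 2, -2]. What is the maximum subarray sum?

Using Kadane's algorithm on [-10, 5, 10, -16, 7, 19, 4, -5, 2, -2]:

Scanning through the array:
Position 1 (value 5): max_ending_here = 5, max_so_far = 5
Position 2 (value 10): max_ending_here = 15, max_so_far = 15
Position 3 (value -16): max_ending_here = -1, max_so_far = 15
Position 4 (value 7): max_ending_here = 7, max_so_far = 15
Position 5 (value 19): max_ending_here = 26, max_so_far = 26
Position 6 (value 4): max_ending_here = 30, max_so_far = 30
Position 7 (value -5): max_ending_here = 25, max_so_far = 30
Position 8 (value 2): max_ending_here = 27, max_so_far = 30
Position 9 (value -2): max_ending_here = 25, max_so_far = 30

Maximum subarray: [7, 19, 4]
Maximum sum: 30

The maximum subarray is [7, 19, 4] with sum 30. This subarray runs from index 4 to index 6.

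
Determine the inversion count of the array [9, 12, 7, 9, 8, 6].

Finding inversions in [9, 12, 7, 9, 8, 6]:

(0, 2): arr[0]=9 > arr[2]=7
(0, 4): arr[0]=9 > arr[4]=8
(0, 5): arr[0]=9 > arr[5]=6
(1, 2): arr[1]=12 > arr[2]=7
(1, 3): arr[1]=12 > arr[3]=9
(1, 4): arr[1]=12 > arr[4]=8
(1, 5): arr[1]=12 > arr[5]=6
(2, 5): arr[2]=7 > arr[5]=6
(3, 4): arr[3]=9 > arr[4]=8
(3, 5): arr[3]=9 > arr[5]=6
(4, 5): arr[4]=8 > arr[5]=6

Total inversions: 11

The array has 11 inversion(s): (0,2), (0,4), (0,5), (1,2), (1,3), (1,4), (1,5), (2,5), (3,4), (3,5), (4,5). Each pair (i,j) satisfies i < j and arr[i] > arr[j].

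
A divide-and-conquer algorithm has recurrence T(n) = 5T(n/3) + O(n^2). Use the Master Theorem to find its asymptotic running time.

Master Theorem for T(n) = 5T(n/3) + O(n^2):

a = 5, b = 3, c = 2
log_b(a) = log_3(5) = 1.4650

Case 3: c = 2 > log_3(5) = 1.4650
T(n) = O(n^2) = O(n^2)

For T(n) = 5T(n/3) + O(n^2): log_3(5) = 1.4650. This is Case 3 of the Master Theorem (c > log_b(a), work dominated by root), giving O(n^2).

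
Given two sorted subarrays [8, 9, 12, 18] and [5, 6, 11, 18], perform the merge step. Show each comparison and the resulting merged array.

Merging process:

Compare 8 vs 5: take 5 from right. Merged: [5]
Compare 8 vs 6: take 6 from right. Merged: [5, 6]
Compare 8 vs 11: take 8 from left. Merged: [5, 6, 8]
Compare 9 vs 11: take 9 from left. Merged: [5, 6, 8, 9]
Compare 12 vs 11: take 11 from right. Merged: [5, 6, 8, 9, 11]
Compare 12 vs 18: take 12 from left. Merged: [5, 6, 8, 9, 11, 12]
Compare 18 vs 18: take 18 from left. Merged: [5, 6, 8, 9, 11, 12, 18]
Append remaining from right: [18]. Merged: [5, 6, 8, 9, 11, 12, 18, 18]

Final merged array: [5, 6, 8, 9, 11, 12, 18, 18]
Total comparisons: 7

The merged array is [5, 6, 8, 9, 11, 12, 18, 18], requiring 7 comparisons. The merge step runs in O(n) time where n is the total number of elements.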